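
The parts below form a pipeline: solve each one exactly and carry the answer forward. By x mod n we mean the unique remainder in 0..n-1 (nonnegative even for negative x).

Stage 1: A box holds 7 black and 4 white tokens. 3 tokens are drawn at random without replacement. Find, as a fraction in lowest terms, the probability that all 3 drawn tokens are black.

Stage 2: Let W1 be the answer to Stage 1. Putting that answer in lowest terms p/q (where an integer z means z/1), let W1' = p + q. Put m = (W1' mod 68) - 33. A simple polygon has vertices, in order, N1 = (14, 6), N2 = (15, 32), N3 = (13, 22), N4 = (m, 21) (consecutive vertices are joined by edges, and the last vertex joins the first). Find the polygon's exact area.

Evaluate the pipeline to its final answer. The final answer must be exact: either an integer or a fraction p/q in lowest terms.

139/2

Stage 1: total draws C(11,3) = 165; favorable C(7,3) = 35; P = 7/33; answer 7/33
Stage 2: W1 = 7/33; threaded value p + q = 40; m = 7; cross terms: (14*32 - 15*6)=358, (15*22 - 13*32)=-86, (13*21 - 7*22)=119, (7*6 - 14*21)=-252; twice the area = |139| = 139; area = 139/2; answer 139/2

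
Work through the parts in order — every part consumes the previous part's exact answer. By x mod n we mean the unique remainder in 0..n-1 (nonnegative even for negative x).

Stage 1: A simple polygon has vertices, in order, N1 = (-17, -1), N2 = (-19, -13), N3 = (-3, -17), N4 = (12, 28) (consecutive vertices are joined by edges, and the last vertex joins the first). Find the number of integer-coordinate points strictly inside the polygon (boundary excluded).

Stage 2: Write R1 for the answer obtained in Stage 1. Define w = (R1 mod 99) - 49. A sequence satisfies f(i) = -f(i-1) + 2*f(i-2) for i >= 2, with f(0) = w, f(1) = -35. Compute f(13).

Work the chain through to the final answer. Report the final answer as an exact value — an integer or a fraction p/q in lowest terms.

Stage 1: cross terms: (-17*-13 - -19*-1)=202, (-19*-17 - -3*-13)=284, (-3*28 - 12*-17)=120, (12*-1 - -17*28)=464; twice the area = |1070| = 1070; area = 535; boundary points = 2 + 4 + 15 + 29 = 50; strictly interior points = area - boundary/2 + 1 = 511; answer 511
Stage 2: R1 = 511; w = -33; f(2) = -1*(-35) + 2*(-33) = -31; iterating: f(2)=-31, f(3)=-39, f(4)=-23, f(5)=-55, f(6)=9, f(7)=-119, f(8)=137, f(9)=-375, f(10)=649, f(11)=-1399, f(12)=2697, f(13)=-5495; answer -5495

-5495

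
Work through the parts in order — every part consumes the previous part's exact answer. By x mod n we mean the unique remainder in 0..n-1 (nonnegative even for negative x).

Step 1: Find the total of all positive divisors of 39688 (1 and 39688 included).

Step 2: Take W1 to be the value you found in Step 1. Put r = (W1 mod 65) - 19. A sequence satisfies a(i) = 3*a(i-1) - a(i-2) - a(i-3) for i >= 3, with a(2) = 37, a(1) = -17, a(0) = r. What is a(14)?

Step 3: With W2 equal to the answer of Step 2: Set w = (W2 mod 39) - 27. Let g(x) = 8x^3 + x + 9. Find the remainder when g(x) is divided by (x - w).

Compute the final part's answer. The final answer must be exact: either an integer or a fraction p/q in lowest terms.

-64011

Step 1: 39688 = 2^3 * 11^2 * 41; sigma = (1 + 2 + 4 + 8) * (1 + 11 + 121) * (1 + 41) = 15 * 133 * 42 = 83790; answer 83790
Step 2: W1 = 83790; r = -14; a(3) = 3*(37) - 1*(-17) - 1*(-14) = 142; iterating: a(3)=142, a(4)=406, a(5)=1039, a(6)=2569, a(7)=6262, a(8)=15178, a(9)=36703, a(10)=88669, a(11)=214126, a(12)=517006, a(13)=1248223, a(14)=3013537; answer 3013537
Step 3: W2 = 3013537; w = -20; remainder = value at the root: 8*(-20)^3 + 1*(-20)^1 + 9 = (-64000) + (-20) + (9) = -64011; answer -64011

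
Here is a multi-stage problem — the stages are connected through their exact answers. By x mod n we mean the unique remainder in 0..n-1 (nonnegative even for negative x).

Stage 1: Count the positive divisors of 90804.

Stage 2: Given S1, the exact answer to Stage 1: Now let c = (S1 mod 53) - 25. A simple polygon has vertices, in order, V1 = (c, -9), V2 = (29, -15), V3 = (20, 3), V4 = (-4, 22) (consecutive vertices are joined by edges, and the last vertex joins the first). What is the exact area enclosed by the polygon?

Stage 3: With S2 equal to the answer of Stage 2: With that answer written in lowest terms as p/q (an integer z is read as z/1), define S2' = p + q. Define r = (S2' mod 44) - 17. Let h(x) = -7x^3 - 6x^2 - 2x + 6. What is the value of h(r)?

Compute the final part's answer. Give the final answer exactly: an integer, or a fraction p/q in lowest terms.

Stage 1: 90804 = 2^2 * 3 * 7 * 23 * 47; number of divisors = (2+1) * (1+1) * (1+1) * (1+1) * (1+1) = 48; answer 48
Stage 2: S1 = 48; c = 23; cross terms: (23*-15 - 29*-9)=-84, (29*3 - 20*-15)=387, (20*22 - -4*3)=452, (-4*-9 - 23*22)=-470; twice the area = |285| = 285; area = 285/2; answer 285/2
Stage 3: S2 = 285/2; threaded value p + q = 287; r = 6; -7*(6)^3 - 6*(6)^2 - 2*(6)^1 + 6 = (-1512) + (-216) + (-12) + (6) = -1734; answer -1734

-1734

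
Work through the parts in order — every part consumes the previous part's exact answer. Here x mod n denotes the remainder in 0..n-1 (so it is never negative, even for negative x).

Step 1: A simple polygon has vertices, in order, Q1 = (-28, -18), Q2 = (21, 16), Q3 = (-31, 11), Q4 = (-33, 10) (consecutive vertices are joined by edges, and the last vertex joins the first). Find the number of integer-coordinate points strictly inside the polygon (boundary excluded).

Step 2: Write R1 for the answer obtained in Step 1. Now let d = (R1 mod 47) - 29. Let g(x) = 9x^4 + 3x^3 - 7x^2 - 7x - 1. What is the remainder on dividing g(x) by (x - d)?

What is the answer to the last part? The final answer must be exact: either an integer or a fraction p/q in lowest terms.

92229

Step 1: cross terms: (-28*16 - 21*-18)=-70, (21*11 - -31*16)=727, (-31*10 - -33*11)=53, (-33*-18 - -28*10)=874; twice the area = |1584| = 1584; area = 792; boundary points = 1 + 1 + 1 + 1 = 4; strictly interior points = area - boundary/2 + 1 = 791; answer 791
Step 2: R1 = 791; d = 10; remainder = value at the root: 9*(10)^4 + 3*(10)^3 - 7*(10)^2 - 7*(10)^1 - 1 = (90000) + (3000) + (-700) + (-70) + (-1) = 92229; answer 92229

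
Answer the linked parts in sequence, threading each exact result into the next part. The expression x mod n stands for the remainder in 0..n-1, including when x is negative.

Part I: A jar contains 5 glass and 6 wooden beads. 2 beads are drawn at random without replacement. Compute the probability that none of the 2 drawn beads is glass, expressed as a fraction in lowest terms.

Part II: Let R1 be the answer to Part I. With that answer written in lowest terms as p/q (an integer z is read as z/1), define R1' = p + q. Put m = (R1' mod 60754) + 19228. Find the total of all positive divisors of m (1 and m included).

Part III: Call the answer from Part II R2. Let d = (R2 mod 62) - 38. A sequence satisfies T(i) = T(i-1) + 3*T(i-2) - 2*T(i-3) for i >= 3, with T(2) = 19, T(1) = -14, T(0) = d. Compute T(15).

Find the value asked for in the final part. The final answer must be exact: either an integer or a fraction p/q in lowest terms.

Part I: total draws C(11,2) = 55; favorable C(6,2) = 15; P = 3/11; answer 3/11
Part II: R1 = 3/11; threaded value p + q = 14; m = 19242; 19242 = 2 * 3^2 * 1069; sigma = (1 + 2) * (1 + 3 + 9) * (1 + 1069) = 3 * 13 * 1070 = 41730; answer 41730
Part III: R2 = 41730; d = -34; T(3) = 1*(19) + 3*(-14) - 2*(-34) = 45; iterating: T(3)=45, T(4)=130, T(5)=227, T(6)=527, T(7)=948, T(8)=2075, T(9)=3865, T(10)=8194, T(11)=15639, T(12)=32491, T(13)=63020, T(14)=129215, T(15)=253293; answer 253293

253293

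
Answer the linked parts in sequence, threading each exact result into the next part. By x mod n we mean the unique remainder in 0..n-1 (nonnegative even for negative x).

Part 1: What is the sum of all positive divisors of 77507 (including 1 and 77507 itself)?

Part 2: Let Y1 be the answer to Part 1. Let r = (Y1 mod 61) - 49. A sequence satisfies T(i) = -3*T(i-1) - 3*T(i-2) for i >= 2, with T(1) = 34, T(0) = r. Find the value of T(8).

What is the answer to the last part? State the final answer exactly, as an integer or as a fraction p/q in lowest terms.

Part 1: 77507 = 179 * 433; sigma = (1 + 179) * (1 + 433) = 180 * 434 = 78120; answer 78120
Part 2: Y1 = 78120; r = -9; T(2) = -3*(34) - 3*(-9) = -75; iterating: T(2)=-75, T(3)=123, T(4)=-144, T(5)=63, T(6)=243, T(7)=-918, T(8)=2025; answer 2025

2025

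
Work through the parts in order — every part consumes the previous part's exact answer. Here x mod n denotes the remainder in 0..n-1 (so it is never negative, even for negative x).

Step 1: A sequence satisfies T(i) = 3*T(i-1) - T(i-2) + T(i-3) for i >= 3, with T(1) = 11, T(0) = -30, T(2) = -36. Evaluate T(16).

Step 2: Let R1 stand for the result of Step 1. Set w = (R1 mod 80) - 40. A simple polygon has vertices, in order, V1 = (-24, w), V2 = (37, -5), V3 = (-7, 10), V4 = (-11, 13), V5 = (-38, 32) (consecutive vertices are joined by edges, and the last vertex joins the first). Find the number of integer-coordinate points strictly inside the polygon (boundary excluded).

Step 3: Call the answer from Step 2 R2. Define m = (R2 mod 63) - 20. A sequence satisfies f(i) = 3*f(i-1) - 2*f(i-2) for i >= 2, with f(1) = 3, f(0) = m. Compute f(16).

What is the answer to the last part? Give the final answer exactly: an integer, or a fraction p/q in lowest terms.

Step 1: T(3) = 3*(-36) - 1*(11) + 1*(-30) = -149; iterating: T(3)=-149, T(4)=-400, T(5)=-1087, T(6)=-3010, T(7)=-8343, T(8)=-23106, T(9)=-63985, T(10)=-177192, T(11)=-490697, T(12)=-1358884, T(13)=-3763147, T(14)=-10421254, T(15)=-28859499, T(16)=-79920390; answer -79920390
Step 2: R1 = -79920390; w = -30; cross terms: (-24*-5 - 37*-30)=1230, (37*10 - -7*-5)=335, (-7*13 - -11*10)=19, (-11*32 - -38*13)=142, (-38*-30 - -24*32)=1908; twice the area = |3634| = 3634; area = 1817; boundary points = 1 + 1 + 1 + 1 + 2 = 6; strictly interior points = area - boundary/2 + 1 = 1815; answer 1815
Step 3: R2 = 1815; m = 31; f(2) = 3*(3) - 2*(31) = -53; iterating: f(2)=-53, f(3)=-165, f(4)=-389, f(5)=-837, f(6)=-1733, f(7)=-3525, f(8)=-7109, f(9)=-14277, f(10)=-28613, f(11)=-57285, f(12)=-114629, f(13)=-229317, f(14)=-458693, f(15)=-917445, f(16)=-1834949; answer -1834949

-1834949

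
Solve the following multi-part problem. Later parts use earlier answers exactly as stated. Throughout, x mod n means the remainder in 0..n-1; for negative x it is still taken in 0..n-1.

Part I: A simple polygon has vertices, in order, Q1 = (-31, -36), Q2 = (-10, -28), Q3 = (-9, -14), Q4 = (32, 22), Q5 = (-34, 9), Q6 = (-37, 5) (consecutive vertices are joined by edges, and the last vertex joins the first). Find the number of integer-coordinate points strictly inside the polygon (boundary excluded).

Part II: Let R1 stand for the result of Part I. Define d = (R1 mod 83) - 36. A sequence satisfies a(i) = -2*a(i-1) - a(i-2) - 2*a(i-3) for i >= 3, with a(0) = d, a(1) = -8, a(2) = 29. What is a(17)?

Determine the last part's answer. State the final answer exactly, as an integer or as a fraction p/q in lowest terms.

Part I: cross terms: (-31*-28 - -10*-36)=508, (-10*-14 - -9*-28)=-112, (-9*22 - 32*-14)=250, (32*9 - -34*22)=1036, (-34*5 - -37*9)=163, (-37*-36 - -31*5)=1487; twice the area = |3332| = 3332; area = 1666; boundary points = 1 + 1 + 1 + 1 + 1 + 1 = 6; strictly interior points = area - boundary/2 + 1 = 1664; answer 1664
Part II: R1 = 1664; d = -32; a(3) = -2*(29) - 1*(-8) - 2*(-32) = 14; iterating: a(3)=14, a(4)=-41, a(5)=10, a(6)=-7, a(7)=86, a(8)=-185, a(9)=298, a(10)=-583, a(11)=1238, a(12)=-2489, a(13)=4906, a(14)=-9799, a(15)=19670, a(16)=-39353, a(17)=78634; answer 78634

78634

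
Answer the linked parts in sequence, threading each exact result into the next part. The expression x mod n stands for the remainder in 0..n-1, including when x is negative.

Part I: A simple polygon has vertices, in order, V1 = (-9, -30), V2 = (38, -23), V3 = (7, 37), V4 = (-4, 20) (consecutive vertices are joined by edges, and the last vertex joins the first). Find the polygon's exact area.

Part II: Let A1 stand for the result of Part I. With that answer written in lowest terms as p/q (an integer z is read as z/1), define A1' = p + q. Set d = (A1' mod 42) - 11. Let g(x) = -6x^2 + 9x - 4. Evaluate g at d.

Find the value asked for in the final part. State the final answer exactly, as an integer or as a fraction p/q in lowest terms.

-1999

Part I: cross terms: (-9*-23 - 38*-30)=1347, (38*37 - 7*-23)=1567, (7*20 - -4*37)=288, (-4*-30 - -9*20)=300; twice the area = |3502| = 3502; area = 1751; answer 1751
Part II: A1 = 1751; threaded value p + q = 1752; d = 19; -6*(19)^2 + 9*(19)^1 - 4 = (-2166) + (171) + (-4) = -1999; answer -1999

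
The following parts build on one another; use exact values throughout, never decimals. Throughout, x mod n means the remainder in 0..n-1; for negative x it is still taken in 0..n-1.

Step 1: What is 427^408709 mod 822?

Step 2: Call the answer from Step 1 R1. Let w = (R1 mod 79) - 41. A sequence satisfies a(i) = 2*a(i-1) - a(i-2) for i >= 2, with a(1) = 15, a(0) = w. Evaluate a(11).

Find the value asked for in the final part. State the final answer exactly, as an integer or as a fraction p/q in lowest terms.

225

Step 1: squarings mod 822: 427^1=427, 427^2=667, 427^4=187, 427^8=445, 427^16=745, 427^32=175, 427^64=211, 427^128=133, 427^256=427, 427^512=667, 427^1024=187, 427^2048=445, 427^4096=745, 427^8192=175, 427^16384=211, 427^32768=133, 427^65536=427, 427^131072=667, 427^262144=187; 427^408709 = 427^1 * 427^4 * 427^128 * 427^1024 * 427^2048 * 427^4096 * 427^8192 * 427^131072 * 427^262144 = 193 (mod 822); answer 193
Step 2: R1 = 193; w = -6; a(2) = 2*(15) - 1*(-6) = 36; iterating: a(2)=36, a(3)=57, a(4)=78, a(5)=99, a(6)=120, a(7)=141, a(8)=162, a(9)=183, a(10)=204, a(11)=225; answer 225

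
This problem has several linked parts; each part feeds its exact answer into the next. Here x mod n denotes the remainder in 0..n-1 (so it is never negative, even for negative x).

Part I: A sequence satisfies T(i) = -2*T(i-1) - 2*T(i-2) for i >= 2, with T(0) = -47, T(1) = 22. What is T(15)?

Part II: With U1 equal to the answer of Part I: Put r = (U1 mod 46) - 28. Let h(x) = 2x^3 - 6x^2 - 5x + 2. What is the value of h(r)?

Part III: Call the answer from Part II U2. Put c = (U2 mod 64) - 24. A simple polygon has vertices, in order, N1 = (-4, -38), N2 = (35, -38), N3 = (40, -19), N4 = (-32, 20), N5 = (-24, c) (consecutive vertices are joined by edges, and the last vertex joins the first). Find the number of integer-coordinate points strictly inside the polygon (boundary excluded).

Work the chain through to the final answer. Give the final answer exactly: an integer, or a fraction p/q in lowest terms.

1853

Part I: T(2) = -2*(22) - 2*(-47) = 50; iterating: T(2)=50, T(3)=-144, T(4)=188, T(5)=-88, T(6)=-200, T(7)=576, T(8)=-752, T(9)=352, T(10)=800, T(11)=-2304, T(12)=3008, T(13)=-1408, T(14)=-3200, T(15)=9216; answer 9216
Part II: U1 = 9216; r = -12; 2*(-12)^3 - 6*(-12)^2 - 5*(-12)^1 + 2 = (-3456) + (-864) + (60) + (2) = -4258; answer -4258
Part III: U2 = -4258; c = 6; cross terms: (-4*-38 - 35*-38)=1482, (35*-19 - 40*-38)=855, (40*20 - -32*-19)=192, (-32*6 - -24*20)=288, (-24*-38 - -4*6)=936; twice the area = |3753| = 3753; area = 3753/2; boundary points = 39 + 1 + 3 + 2 + 4 = 49; strictly interior points = area - boundary/2 + 1 = 1853; answer 1853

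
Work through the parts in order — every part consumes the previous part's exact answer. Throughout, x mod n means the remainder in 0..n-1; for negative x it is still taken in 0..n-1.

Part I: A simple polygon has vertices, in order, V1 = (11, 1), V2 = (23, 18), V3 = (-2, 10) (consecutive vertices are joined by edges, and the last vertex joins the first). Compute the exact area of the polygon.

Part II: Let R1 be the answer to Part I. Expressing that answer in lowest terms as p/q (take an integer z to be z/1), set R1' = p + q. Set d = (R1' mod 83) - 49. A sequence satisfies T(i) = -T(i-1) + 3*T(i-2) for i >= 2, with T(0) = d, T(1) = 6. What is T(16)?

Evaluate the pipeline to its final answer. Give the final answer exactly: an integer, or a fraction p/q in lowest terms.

6415986

Part I: cross terms: (11*18 - 23*1)=175, (23*10 - -2*18)=266, (-2*1 - 11*10)=-112; twice the area = |329| = 329; area = 329/2; answer 329/2
Part II: R1 = 329/2; threaded value p + q = 331; d = 33; T(2) = -1*(6) + 3*(33) = 93; iterating: T(2)=93, T(3)=-75, T(4)=354, T(5)=-579, T(6)=1641, T(7)=-3378, T(8)=8301, T(9)=-18435, T(10)=43338, T(11)=-98643, T(12)=228657, T(13)=-524586, T(14)=1210557, T(15)=-2784315, T(16)=6415986; answer 6415986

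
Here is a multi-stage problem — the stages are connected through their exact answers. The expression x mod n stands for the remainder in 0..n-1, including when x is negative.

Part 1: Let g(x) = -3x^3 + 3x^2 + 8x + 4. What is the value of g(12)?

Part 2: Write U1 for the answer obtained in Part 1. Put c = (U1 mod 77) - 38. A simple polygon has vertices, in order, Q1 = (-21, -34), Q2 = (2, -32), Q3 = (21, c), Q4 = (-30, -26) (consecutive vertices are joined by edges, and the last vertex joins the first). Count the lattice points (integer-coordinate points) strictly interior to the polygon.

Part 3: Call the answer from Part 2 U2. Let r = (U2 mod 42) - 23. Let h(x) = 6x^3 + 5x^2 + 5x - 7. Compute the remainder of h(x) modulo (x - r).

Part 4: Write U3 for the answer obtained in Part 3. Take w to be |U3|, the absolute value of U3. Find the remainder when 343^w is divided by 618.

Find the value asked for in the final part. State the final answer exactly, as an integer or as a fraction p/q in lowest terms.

Part 1: -3*(12)^3 + 3*(12)^2 + 8*(12)^1 + 4 = (-5184) + (432) + (96) + (4) = -4652; answer -4652
Part 2: U1 = -4652; c = 7; cross terms: (-21*-32 - 2*-34)=740, (2*7 - 21*-32)=686, (21*-26 - -30*7)=-336, (-30*-34 - -21*-26)=474; twice the area = |1564| = 1564; area = 782; boundary points = 1 + 1 + 3 + 1 = 6; strictly interior points = area - boundary/2 + 1 = 780; answer 780
Part 3: U2 = 780; r = 1; remainder = value at the root: 6*(1)^3 + 5*(1)^2 + 5*(1)^1 - 7 = (6) + (5) + (5) + (-7) = 9; answer 9
Part 4: U3 = 9; w = 9; squarings mod 618: 343^1=343, 343^2=229, 343^4=529, 343^8=505; 343^9 = 343^1 * 343^8 = 175 (mod 618); answer 175

175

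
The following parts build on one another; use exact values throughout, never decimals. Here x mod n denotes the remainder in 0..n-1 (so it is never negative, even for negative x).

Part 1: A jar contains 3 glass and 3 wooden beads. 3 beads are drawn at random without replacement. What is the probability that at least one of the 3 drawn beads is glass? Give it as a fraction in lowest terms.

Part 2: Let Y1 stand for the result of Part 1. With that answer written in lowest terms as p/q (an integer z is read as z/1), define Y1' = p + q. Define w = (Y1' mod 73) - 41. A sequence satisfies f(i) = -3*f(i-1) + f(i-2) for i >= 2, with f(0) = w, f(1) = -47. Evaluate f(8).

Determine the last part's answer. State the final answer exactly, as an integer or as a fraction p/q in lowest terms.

182191

Part 1: total draws C(6,3) = 20; complement C(3,3) = 1; favorable 20 - 1 = 19; P = 19/20; answer 19/20
Part 2: Y1 = 19/20; threaded value p + q = 39; w = -2; f(2) = -3*(-47) + 1*(-2) = 139; iterating: f(2)=139, f(3)=-464, f(4)=1531, f(5)=-5057, f(6)=16702, f(7)=-55163, f(8)=182191; answer 182191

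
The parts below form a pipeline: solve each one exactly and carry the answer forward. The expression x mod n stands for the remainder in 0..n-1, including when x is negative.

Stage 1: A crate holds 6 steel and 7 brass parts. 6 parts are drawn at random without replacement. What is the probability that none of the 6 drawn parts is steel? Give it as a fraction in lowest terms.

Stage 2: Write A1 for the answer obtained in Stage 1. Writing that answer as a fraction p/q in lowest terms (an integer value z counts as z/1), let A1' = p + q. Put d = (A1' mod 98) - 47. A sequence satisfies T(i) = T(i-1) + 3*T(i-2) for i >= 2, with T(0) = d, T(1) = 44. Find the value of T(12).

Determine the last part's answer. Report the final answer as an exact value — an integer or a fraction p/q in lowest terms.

Stage 1: total draws C(13,6) = 1716; favorable C(7,6) = 7; P = 7/1716; answer 7/1716
Stage 2: A1 = 7/1716; threaded value p + q = 1723; d = 10; T(2) = 1*(44) + 3*(10) = 74; iterating: T(2)=74, T(3)=206, T(4)=428, T(5)=1046, T(6)=2330, T(7)=5468, T(8)=12458, T(9)=28862, T(10)=66236, T(11)=152822, T(12)=351530; answer 351530

351530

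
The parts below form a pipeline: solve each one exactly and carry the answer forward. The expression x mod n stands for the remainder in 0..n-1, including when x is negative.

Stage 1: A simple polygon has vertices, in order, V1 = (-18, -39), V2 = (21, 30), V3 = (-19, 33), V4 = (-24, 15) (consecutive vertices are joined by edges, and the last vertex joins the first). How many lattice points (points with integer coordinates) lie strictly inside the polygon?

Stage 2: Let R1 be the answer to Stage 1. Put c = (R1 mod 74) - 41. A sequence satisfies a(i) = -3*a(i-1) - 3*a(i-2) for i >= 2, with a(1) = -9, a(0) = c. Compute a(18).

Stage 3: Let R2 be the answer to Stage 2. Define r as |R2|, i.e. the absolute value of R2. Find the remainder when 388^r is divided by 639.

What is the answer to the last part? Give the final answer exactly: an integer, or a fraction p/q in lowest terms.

289

Stage 1: cross terms: (-18*30 - 21*-39)=279, (21*33 - -19*30)=1263, (-19*15 - -24*33)=507, (-24*-39 - -18*15)=1206; twice the area = |3255| = 3255; area = 3255/2; boundary points = 3 + 1 + 1 + 6 = 11; strictly interior points = area - boundary/2 + 1 = 1623; answer 1623
Stage 2: R1 = 1623; c = 28; a(2) = -3*(-9) - 3*(28) = -57; iterating: a(2)=-57, a(3)=198, a(4)=-423, a(5)=675, a(6)=-756, a(7)=243, a(8)=1539, a(9)=-5346, a(10)=11421, a(11)=-18225, a(12)=20412, a(13)=-6561, a(14)=-41553, a(15)=144342, a(16)=-308367, a(17)=492075, a(18)=-551124; answer -551124
Stage 3: R2 = -551124; r = 551124; squarings mod 639: 388^1=388, 388^2=379, 388^4=505, 388^8=64, 388^16=262, 388^32=271, 388^64=595, 388^128=19, 388^256=361, 388^512=604, 388^1024=586, 388^2048=253, 388^4096=109, 388^8192=379, 388^16384=505, 388^32768=64, 388^65536=262, 388^131072=271, 388^262144=595, 388^524288=19; 388^551124 = 388^4 * 388^16 * 388^64 * 388^128 * 388^2048 * 388^8192 * 388^16384 * 388^524288 = 289 (mod 639); answer 289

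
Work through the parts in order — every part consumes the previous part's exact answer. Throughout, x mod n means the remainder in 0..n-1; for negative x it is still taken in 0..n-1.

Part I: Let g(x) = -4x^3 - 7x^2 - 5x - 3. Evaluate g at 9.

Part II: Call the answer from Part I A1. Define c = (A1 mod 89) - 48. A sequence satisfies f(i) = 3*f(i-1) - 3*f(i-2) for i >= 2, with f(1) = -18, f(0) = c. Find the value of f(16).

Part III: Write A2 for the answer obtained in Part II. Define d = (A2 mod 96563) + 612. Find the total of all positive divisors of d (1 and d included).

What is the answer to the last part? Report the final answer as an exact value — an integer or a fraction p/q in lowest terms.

Part I: -4*(9)^3 - 7*(9)^2 - 5*(9)^1 - 3 = (-2916) + (-567) + (-45) + (-3) = -3531; answer -3531
Part II: A1 = -3531; c = -19; f(2) = 3*(-18) - 3*(-19) = 3; iterating: f(2)=3, f(3)=63, f(4)=180, f(5)=351, f(6)=513, f(7)=486, f(8)=-81, f(9)=-1701, f(10)=-4860, f(11)=-9477, f(12)=-13851, f(13)=-13122, f(14)=2187, f(15)=45927, f(16)=131220; answer 131220
Part III: A2 = 131220; d = 35269; 35269 = 13 * 2713; sigma = (1 + 13) * (1 + 2713) = 14 * 2714 = 37996; answer 37996

37996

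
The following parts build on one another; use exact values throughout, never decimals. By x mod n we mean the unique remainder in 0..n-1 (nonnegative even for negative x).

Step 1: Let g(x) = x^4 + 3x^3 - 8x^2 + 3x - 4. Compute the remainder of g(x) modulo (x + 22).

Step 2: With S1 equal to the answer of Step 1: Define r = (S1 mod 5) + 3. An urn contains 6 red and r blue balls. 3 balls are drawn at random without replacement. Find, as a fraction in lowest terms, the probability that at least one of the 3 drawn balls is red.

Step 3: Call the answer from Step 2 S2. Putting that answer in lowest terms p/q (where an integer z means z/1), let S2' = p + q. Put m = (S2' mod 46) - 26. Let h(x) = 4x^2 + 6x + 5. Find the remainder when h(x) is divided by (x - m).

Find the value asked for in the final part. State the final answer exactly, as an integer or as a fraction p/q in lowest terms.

59

Step 1: remainder = value at the root: 1*(-22)^4 + 3*(-22)^3 - 8*(-22)^2 + 3*(-22)^1 - 4 = (234256) + (-31944) + (-3872) + (-66) + (-4) = 198370; answer 198370
Step 2: S1 = 198370; r = 3; total draws C(9,3) = 84; complement C(3,3) = 1; favorable 84 - 1 = 83; P = 83/84; answer 83/84
Step 3: S2 = 83/84; threaded value p + q = 167; m = 3; remainder = value at the root: 4*(3)^2 + 6*(3)^1 + 5 = (36) + (18) + (5) = 59; answer 59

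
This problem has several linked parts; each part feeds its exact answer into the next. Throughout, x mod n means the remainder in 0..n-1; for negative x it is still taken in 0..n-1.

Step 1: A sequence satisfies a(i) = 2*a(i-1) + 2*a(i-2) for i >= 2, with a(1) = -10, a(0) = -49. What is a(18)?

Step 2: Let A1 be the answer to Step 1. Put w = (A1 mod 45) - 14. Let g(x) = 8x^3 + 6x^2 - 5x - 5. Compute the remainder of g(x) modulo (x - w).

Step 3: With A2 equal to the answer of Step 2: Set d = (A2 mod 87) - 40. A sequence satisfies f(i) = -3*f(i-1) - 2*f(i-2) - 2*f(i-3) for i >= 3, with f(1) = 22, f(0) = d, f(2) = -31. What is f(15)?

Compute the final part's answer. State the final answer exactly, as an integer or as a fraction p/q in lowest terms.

2797151

Step 1: a(2) = 2*(-10) + 2*(-49) = -118; iterating: a(2)=-118, a(3)=-256, a(4)=-748, a(5)=-2008, a(6)=-5512, a(7)=-15040, a(8)=-41104, a(9)=-112288, a(10)=-306784, a(11)=-838144, a(12)=-2289856, a(13)=-6256000, a(14)=-17091712, a(15)=-46695424, a(16)=-127574272, a(17)=-348539392, a(18)=-952227328; answer -952227328
Step 2: A1 = -952227328; w = 18; remainder = value at the root: 8*(18)^3 + 6*(18)^2 - 5*(18)^1 - 5 = (46656) + (1944) + (-90) + (-5) = 48505; answer 48505
Step 3: A2 = 48505; d = 6; f(3) = -3*(-31) - 2*(22) - 2*(6) = 37; iterating: f(3)=37, f(4)=-93, f(5)=267, f(6)=-689, f(7)=1719, f(8)=-4313, f(9)=10879, f(10)=-27449, f(11)=69215, f(12)=-174505, f(13)=439983, f(14)=-1109369, f(15)=2797151; answer 2797151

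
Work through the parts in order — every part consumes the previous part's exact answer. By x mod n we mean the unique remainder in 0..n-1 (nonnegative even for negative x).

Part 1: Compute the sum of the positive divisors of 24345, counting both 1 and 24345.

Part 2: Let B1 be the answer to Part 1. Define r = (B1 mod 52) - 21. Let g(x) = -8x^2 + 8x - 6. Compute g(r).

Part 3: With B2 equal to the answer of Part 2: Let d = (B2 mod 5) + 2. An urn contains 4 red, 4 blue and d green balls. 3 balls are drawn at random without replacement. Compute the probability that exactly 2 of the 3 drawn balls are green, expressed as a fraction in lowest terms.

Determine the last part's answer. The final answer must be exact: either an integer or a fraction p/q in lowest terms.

Part 1: 24345 = 3^2 * 5 * 541; sigma = (1 + 3 + 9) * (1 + 5) * (1 + 541) = 13 * 6 * 542 = 42276; answer 42276
Part 2: B1 = 42276; r = -21; -8*(-21)^2 + 8*(-21)^1 - 6 = (-3528) + (-168) + (-6) = -3702; answer -3702
Part 3: B2 = -3702; d = 5; total draws C(13,3) = 286; favorable C(5,2)*C(8,1) = 80; P = 40/143; answer 40/143

40/143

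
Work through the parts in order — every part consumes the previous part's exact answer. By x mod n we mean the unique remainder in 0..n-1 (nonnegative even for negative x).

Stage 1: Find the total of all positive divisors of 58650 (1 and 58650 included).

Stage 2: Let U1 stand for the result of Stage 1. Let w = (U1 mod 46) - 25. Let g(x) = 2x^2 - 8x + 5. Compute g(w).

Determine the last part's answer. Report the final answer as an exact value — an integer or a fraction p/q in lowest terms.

-1

Stage 1: 58650 = 2 * 3 * 5^2 * 17 * 23; sigma = (1 + 2) * (1 + 3) * (1 + 5 + 25) * (1 + 17) * (1 + 23) = 3 * 4 * 31 * 18 * 24 = 160704; answer 160704
Stage 2: U1 = 160704; w = 1; 2*(1)^2 - 8*(1)^1 + 5 = (2) + (-8) + (5) = -1; answer -1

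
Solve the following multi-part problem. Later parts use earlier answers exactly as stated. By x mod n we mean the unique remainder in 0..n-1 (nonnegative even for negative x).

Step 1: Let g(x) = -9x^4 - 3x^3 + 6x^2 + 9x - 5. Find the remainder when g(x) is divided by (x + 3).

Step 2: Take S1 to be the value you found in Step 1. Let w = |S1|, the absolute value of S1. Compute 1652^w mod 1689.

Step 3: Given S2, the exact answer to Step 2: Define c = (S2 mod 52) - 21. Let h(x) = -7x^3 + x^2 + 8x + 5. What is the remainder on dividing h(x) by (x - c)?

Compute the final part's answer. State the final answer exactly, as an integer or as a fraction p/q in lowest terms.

179

Step 1: remainder = value at the root: -9*(-3)^4 - 3*(-3)^3 + 6*(-3)^2 + 9*(-3)^1 - 5 = (-729) + (81) + (54) + (-27) + (-5) = -626; answer -626
Step 2: S1 = -626; w = 626; squarings mod 1689: 1652^1=1652, 1652^2=1369, 1652^4=1060, 1652^8=415, 1652^16=1636, 1652^32=1120, 1652^64=1162, 1652^128=733, 1652^256=187, 1652^512=1189; 1652^626 = 1652^2 * 1652^16 * 1652^32 * 1652^64 * 1652^512 = 1162 (mod 1689); answer 1162
Step 3: S2 = 1162; c = -3; remainder = value at the root: -7*(-3)^3 + 1*(-3)^2 + 8*(-3)^1 + 5 = (189) + (9) + (-24) + (5) = 179; answer 179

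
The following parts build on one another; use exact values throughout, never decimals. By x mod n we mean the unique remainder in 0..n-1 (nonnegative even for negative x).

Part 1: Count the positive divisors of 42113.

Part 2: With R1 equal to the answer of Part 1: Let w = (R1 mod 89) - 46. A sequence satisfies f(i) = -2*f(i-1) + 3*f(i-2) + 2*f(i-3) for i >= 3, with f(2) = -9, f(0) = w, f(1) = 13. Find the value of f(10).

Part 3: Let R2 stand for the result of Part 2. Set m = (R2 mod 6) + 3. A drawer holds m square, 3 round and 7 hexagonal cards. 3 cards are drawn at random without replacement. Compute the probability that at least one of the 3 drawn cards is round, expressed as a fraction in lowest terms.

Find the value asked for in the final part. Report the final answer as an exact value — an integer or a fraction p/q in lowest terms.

Part 1: 42113 = 23 * 1831; number of divisors = (1+1) * (1+1) = 4; answer 4
Part 2: R1 = 4; w = -42; f(3) = -2*(-9) + 3*(13) + 2*(-42) = -27; iterating: f(3)=-27, f(4)=53, f(5)=-205, f(6)=515, f(7)=-1539, f(8)=4213, f(9)=-12013, f(10)=33587; answer 33587
Part 3: R2 = 33587; m = 8; total draws C(18,3) = 816; complement C(15,3) = 455; favorable 816 - 455 = 361; P = 361/816; answer 361/816

361/816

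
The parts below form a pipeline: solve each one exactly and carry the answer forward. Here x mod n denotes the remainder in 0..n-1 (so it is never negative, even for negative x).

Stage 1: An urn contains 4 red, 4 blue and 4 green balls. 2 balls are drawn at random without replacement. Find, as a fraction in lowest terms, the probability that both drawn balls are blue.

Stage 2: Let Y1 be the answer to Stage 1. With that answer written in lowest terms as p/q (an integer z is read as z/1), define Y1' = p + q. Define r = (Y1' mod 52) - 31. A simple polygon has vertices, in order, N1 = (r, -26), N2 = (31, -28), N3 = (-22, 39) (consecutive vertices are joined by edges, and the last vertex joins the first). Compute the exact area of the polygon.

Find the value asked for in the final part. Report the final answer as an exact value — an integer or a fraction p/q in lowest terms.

1622

Stage 1: total draws C(12,2) = 66; favorable C(4,2) = 6; P = 1/11; answer 1/11
Stage 2: Y1 = 1/11; threaded value p + q = 12; r = -19; cross terms: (-19*-28 - 31*-26)=1338, (31*39 - -22*-28)=593, (-22*-26 - -19*39)=1313; twice the area = |3244| = 3244; area = 1622; answer 1622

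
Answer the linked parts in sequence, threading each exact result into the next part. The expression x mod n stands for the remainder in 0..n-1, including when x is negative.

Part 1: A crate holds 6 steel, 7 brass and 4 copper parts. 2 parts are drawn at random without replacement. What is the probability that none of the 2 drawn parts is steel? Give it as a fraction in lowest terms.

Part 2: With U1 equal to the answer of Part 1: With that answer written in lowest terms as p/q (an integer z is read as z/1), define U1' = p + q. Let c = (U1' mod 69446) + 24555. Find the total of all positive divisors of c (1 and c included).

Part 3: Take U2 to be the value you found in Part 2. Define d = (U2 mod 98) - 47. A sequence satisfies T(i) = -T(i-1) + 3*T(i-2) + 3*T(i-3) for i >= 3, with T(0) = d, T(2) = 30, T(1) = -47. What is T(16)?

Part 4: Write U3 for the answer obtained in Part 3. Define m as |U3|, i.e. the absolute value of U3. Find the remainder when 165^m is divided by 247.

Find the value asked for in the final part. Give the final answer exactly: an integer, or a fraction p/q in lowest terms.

Part 1: total draws C(17,2) = 136; favorable C(11,2) = 55; P = 55/136; answer 55/136
Part 2: U1 = 55/136; threaded value p + q = 191; c = 24746; 24746 = 2 * 12373; sigma = (1 + 2) * (1 + 12373) = 3 * 12374 = 37122; answer 37122
Part 3: U2 = 37122; d = 31; T(3) = -1*(30) + 3*(-47) + 3*(31) = -78; iterating: T(3)=-78, T(4)=27, T(5)=-171, T(6)=18, T(7)=-450, T(8)=-9, T(9)=-1287, T(10)=-90, T(11)=-3798, T(12)=-333, T(13)=-11331, T(14)=-1062, T(15)=-33930, T(16)=-3249; answer -3249
Part 4: U3 = -3249; m = 3249; squarings mod 247: 165^1=165, 165^2=55, 165^4=61, 165^8=16, 165^16=9, 165^32=81, 165^64=139, 165^128=55, 165^256=61, 165^512=16, 165^1024=9, 165^2048=81; 165^3249 = 165^1 * 165^16 * 165^32 * 165^128 * 165^1024 * 165^2048 = 170 (mod 247); answer 170

170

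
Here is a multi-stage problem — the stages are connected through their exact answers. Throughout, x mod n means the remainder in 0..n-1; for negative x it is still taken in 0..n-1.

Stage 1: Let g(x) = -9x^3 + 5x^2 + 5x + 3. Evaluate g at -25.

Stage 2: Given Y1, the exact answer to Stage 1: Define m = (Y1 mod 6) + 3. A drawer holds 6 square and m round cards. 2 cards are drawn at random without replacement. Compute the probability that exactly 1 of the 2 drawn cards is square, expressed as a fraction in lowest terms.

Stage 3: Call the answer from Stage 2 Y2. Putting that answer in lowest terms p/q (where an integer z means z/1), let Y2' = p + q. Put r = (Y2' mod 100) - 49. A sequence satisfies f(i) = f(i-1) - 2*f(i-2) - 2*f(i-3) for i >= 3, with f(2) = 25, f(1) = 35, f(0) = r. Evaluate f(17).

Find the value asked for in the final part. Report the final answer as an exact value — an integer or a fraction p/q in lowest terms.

Stage 1: -9*(-25)^3 + 5*(-25)^2 + 5*(-25)^1 + 3 = (140625) + (3125) + (-125) + (3) = 143628; answer 143628
Stage 2: Y1 = 143628; m = 3; total draws C(9,2) = 36; favorable C(6,1)*C(3,1) = 18; P = 1/2; answer 1/2
Stage 3: Y2 = 1/2; threaded value p + q = 3; r = -46; f(3) = 1*(25) - 2*(35) - 2*(-46) = 47; iterating: f(3)=47, f(4)=-73, f(5)=-217, f(6)=-165, f(7)=415, f(8)=1179, f(9)=679, f(10)=-2509, f(11)=-6225, f(12)=-2565, f(13)=14903, f(14)=32483, f(15)=7807, f(16)=-86965, f(17)=-167545; answer -167545

-167545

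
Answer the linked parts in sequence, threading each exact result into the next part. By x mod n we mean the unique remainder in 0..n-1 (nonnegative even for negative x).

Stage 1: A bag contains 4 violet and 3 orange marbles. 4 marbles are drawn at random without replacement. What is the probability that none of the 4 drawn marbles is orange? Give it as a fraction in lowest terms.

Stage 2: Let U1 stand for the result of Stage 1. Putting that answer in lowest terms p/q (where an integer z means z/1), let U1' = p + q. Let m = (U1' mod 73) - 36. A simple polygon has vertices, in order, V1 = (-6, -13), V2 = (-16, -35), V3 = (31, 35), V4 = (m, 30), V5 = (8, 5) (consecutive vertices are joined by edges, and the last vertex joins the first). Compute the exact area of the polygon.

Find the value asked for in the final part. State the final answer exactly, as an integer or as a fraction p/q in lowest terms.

Stage 1: total draws C(7,4) = 35; favorable C(4,4) = 1; P = 1/35; answer 1/35
Stage 2: U1 = 1/35; threaded value p + q = 36; m = 0; cross terms: (-6*-35 - -16*-13)=2, (-16*35 - 31*-35)=525, (31*30 - 0*35)=930, (0*5 - 8*30)=-240, (8*-13 - -6*5)=-74; twice the area = |1143| = 1143; area = 1143/2; answer 1143/2

1143/2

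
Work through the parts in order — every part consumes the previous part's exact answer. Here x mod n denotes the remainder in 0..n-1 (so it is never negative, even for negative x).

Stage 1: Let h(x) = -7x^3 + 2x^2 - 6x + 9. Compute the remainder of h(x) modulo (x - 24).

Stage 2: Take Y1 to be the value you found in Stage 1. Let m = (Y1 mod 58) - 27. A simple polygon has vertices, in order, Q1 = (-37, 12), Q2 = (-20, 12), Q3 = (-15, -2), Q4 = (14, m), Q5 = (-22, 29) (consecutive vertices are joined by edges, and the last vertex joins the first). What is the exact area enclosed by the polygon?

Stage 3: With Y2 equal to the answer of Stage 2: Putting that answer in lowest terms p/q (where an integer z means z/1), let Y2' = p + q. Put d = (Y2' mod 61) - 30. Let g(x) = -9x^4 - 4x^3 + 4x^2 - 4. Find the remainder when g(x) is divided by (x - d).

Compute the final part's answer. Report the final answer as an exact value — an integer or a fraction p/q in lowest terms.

-20045

Stage 1: remainder = value at the root: -7*(24)^3 + 2*(24)^2 - 6*(24)^1 + 9 = (-96768) + (1152) + (-144) + (9) = -95751; answer -95751
Stage 2: Y1 = -95751; m = -20; cross terms: (-37*12 - -20*12)=-204, (-20*-2 - -15*12)=220, (-15*-20 - 14*-2)=328, (14*29 - -22*-20)=-34, (-22*12 - -37*29)=809; twice the area = |1119| = 1119; area = 1119/2; answer 1119/2
Stage 3: Y2 = 1119/2; threaded value p + q = 1121; d = -7; remainder = value at the root: -9*(-7)^4 - 4*(-7)^3 + 4*(-7)^2 - 4 = (-21609) + (1372) + (196) + (-4) = -20045; answer -20045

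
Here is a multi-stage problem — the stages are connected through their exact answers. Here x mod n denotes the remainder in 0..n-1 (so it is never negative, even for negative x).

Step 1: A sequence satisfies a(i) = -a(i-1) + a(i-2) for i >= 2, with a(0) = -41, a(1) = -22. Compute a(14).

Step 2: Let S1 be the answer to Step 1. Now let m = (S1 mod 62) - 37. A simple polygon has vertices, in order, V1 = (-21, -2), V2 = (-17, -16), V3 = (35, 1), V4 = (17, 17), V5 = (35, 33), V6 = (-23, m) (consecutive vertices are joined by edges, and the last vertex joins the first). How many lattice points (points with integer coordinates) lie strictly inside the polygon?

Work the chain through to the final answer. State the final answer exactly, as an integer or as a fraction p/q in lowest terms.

1261

Step 1: a(2) = -1*(-22) + 1*(-41) = -19; iterating: a(2)=-19, a(3)=-3, a(4)=-16, a(5)=13, a(6)=-29, a(7)=42, a(8)=-71, a(9)=113, a(10)=-184, a(11)=297, a(12)=-481, a(13)=778, a(14)=-1259; answer -1259
Step 2: S1 = -1259; m = 6; cross terms: (-21*-16 - -17*-2)=302, (-17*1 - 35*-16)=543, (35*17 - 17*1)=578, (17*33 - 35*17)=-34, (35*6 - -23*33)=969, (-23*-2 - -21*6)=172; twice the area = |2530| = 2530; area = 1265; boundary points = 2 + 1 + 2 + 2 + 1 + 2 = 10; strictly interior points = area - boundary/2 + 1 = 1261; answer 1261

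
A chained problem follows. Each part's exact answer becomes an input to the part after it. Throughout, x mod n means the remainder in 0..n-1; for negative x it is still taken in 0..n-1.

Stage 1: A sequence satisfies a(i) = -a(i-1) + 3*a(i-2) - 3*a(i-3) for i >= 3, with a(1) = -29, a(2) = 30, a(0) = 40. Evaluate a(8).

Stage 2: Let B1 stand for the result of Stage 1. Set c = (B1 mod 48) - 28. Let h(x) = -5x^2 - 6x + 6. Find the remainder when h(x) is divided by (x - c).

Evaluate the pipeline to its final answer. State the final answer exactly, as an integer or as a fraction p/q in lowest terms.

-362

Stage 1: a(3) = -1*(30) + 3*(-29) - 3*(40) = -237; iterating: a(3)=-237, a(4)=414, a(5)=-1215, a(6)=3168, a(7)=-8055, a(8)=21204; answer 21204
Stage 2: B1 = 21204; c = 8; remainder = value at the root: -5*(8)^2 - 6*(8)^1 + 6 = (-320) + (-48) + (6) = -362; answer -362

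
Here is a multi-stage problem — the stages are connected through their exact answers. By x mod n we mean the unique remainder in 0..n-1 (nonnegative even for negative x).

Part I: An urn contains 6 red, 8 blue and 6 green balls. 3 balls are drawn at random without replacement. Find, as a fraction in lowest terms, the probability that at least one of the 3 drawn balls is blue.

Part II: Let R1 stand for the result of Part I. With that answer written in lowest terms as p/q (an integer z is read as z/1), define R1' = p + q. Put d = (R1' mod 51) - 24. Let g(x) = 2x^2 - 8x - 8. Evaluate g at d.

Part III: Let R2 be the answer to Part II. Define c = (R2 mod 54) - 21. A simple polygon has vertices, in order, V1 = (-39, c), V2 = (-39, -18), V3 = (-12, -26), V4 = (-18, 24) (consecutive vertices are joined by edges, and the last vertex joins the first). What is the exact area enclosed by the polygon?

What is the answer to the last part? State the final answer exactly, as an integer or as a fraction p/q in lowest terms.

Part I: total draws C(20,3) = 1140; complement C(12,3) = 220; favorable 1140 - 220 = 920; P = 46/57; answer 46/57
Part II: R1 = 46/57; threaded value p + q = 103; d = -23; 2*(-23)^2 - 8*(-23)^1 - 8 = (1058) + (184) + (-8) = 1234; answer 1234
Part III: R2 = 1234; c = 25; cross terms: (-39*-18 - -39*25)=1677, (-39*-26 - -12*-18)=798, (-12*24 - -18*-26)=-756, (-18*25 - -39*24)=486; twice the area = |2205| = 2205; area = 2205/2; answer 2205/2

2205/2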